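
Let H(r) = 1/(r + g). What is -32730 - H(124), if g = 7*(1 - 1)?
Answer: -4058521/124 ≈ -32730.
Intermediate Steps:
g = 0 (g = 7*0 = 0)
H(r) = 1/r (H(r) = 1/(r + 0) = 1/r)
-32730 - H(124) = -32730 - 1/124 = -4058521/124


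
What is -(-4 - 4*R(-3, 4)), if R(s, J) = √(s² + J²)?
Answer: 24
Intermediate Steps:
R(s, J) = √(J² + s²)
-(-4 - 4*R(-3, 4)) = -(-4 - 4*√(4² + (-3)²)) = -(-4 - 4*√(16 + 9)) = -(-4 - 4*√25) = -(-4 - 4*5) = -(-4 - 20) = -1*(-24) = 24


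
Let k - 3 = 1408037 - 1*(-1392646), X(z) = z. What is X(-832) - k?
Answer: -2801518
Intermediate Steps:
k = 2800686 (k = 3 + (1408037 - 1*(-1392646)) = 3 + (1408037 + 1392646) = 3 + 2800683 = 2800686)
X(-832) - k = -832 - 1*2800686 = -832 - 2800686 = -2801518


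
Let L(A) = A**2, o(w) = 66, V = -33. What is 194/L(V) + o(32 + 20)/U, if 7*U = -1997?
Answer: -115700/2174733 ≈ -0.053202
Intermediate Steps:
U = -1997/7 (U = (1/7)*(-1997) = -1997/7 ≈ -285.29)
194/L(V) + o(32 + 20)/U = 194/((-33)**2) + 66/(-1997/7) = 194/1089 + 66*(-7/1997) = 194*(1/1089) - 462/1997 = 194/1089 - 462/1997 = -115700/2174733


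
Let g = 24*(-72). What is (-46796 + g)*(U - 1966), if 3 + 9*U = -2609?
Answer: 985328344/9 ≈ 1.0948e+8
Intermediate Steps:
U = -2612/9 (U = -⅓ + (⅑)*(-2609) = -⅓ - 2609/9 = -2612/9 ≈ -290.22)
g = -1728
(-46796 + g)*(U - 1966) = (-46796 - 1728)*(-2612/9 - 1966) = -48524*(-20306/9) = 985328344/9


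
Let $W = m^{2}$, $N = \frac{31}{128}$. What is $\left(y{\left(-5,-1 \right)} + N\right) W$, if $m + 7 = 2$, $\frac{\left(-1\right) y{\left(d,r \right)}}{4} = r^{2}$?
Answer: $- \frac{12025}{128} \approx -93.945$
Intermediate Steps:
$y{\left(d,r \right)} = - 4 r^{2}$
$m = -5$ ($m = -7 + 2 = -5$)
$N = \frac{31}{128}$ ($N = 31 \cdot \frac{1}{128} = \frac{31}{128} \approx 0.24219$)
$W = 25$ ($W = \left(-5\right)^{2} = 25$)
$\left(y{\left(-5,-1 \right)} + N\right) W = \left(- 4 \left(-1\right)^{2} + \frac{31}{128}\right) 25 = \left(\left(-4\right) 1 + \frac{31}{128}\right) 25 = \left(-4 + \frac{31}{128}\right) 25 = \left(- \frac{481}{128}\right) 25 = - \frac{12025}{128}$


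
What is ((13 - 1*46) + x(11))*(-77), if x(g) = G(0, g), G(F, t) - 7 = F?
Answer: 2002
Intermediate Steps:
G(F, t) = 7 + F
x(g) = 7 (x(g) = 7 + 0 = 7)
((13 - 1*46) + x(11))*(-77) = ((13 - 1*46) + 7)*(-77) = ((13 - 46) + 7)*(-77) = (-33 + 7)*(-77) = -26*(-77) = 2002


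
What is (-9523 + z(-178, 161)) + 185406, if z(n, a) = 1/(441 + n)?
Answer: 46257230/263 ≈ 1.7588e+5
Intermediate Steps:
(-9523 + z(-178, 161)) + 185406 = (-9523 + 1/(441 - 178)) + 185406 = (-9523 + 1/263) + 185406 = -2504548/263 + 185406 = 46257230/263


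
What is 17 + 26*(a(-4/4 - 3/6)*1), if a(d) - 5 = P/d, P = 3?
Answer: 95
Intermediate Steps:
a(d) = 5 + 3/d
17 + 26*(a(-4/4 - 3/6)*1) = 17 + 26*((5 + 3/(-4/4 - 3/6))*1) = 17 + 26*((5 + 3/(-4*1/4 - 3*1/6))*1) = 17 + 26*((5 + 3/(-1 - 1/2))*1) = 17 + 26*((5 + 3/(-3/2))*1) = 17 + 26*((5 + 3*(-2/3))*1) = 17 + 26*((5 - 2)*1) = 17 + 26*(3*1) = 17 + 26*3 = 17 + 78 = 95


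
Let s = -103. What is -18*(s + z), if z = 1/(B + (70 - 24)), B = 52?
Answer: 90837/49 ≈ 1853.8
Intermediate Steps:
z = 1/98 (z = 1/(52 + (70 - 24)) = 1/(52 + 46) = 1/98 ≈ 0.010204)
-18*(s + z) = -18*(-103 + 1/98) = -18*(-10093/98) = 90837/49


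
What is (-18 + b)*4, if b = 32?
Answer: 56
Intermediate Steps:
(-18 + b)*4 = (-18 + 32)*4 = 14*4 = 56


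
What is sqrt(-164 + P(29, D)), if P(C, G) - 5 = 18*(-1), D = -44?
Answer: I*sqrt(177) ≈ 13.304*I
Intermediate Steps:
P(C, G) = -13 (P(C, G) = 5 + 18*(-1) = 5 - 18 = -13)
sqrt(-164 + P(29, D)) = sqrt(-164 - 13) = sqrt(-177) = I*sqrt(177)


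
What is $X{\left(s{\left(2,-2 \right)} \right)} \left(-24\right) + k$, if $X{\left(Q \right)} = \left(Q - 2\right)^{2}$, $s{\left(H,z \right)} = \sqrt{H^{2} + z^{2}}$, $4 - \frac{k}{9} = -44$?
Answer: $144 + 192 \sqrt{2} \approx 415.53$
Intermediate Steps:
$k = 432$ ($k = 36 - -396 = 36 + 396 = 432$)
$X{\left(Q \right)} = \left(-2 + Q\right)^{2}$
$X{\left(s{\left(2,-2 \right)} \right)} \left(-24\right) + k = \left(-2 + \sqrt{2^{2} + \left(-2\right)^{2}}\right)^{2} \left(-24\right) + 432 = \left(-2 + \sqrt{4 + 4}\right)^{2} \left(-24\right) + 432 = \left(-2 + \sqrt{8}\right)^{2} \left(-24\right) + 432 = \left(-2 + 2 \sqrt{2}\right)^{2} \left(-24\right) + 432 = - 24 \left(-2 + 2 \sqrt{2}\right)^{2} + 432 = 432 - 24 \left(-2 + 2 \sqrt{2}\right)^{2}$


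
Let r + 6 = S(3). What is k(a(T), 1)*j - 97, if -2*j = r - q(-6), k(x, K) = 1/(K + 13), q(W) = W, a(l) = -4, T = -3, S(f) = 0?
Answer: -97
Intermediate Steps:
r = -6 (r = -6 + 0 = -6)
k(x, K) = 1/(13 + K)
j = 0 (j = -(-6 - 1*(-6))/2 = -(-6 + 6)/2 = -1/2*0 = 0)
k(a(T), 1)*j - 97 = 0/(13 + 1) - 97 = 0/14 - 97 = (1/14)*0 - 97 = 0 - 97 = -97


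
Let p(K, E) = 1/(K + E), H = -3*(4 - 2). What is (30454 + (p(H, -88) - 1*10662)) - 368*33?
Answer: 718911/94 ≈ 7648.0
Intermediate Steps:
H = -6 (H = -3*2 = -6)
p(K, E) = 1/(E + K)
(30454 + (p(H, -88) - 1*10662)) - 368*33 = (30454 + (1/(-88 - 6) - 1*10662)) - 368*33 = (30454 + (1/(-94) - 10662)) - 12144 = (30454 + (-1/94 - 10662)) - 12144 = (30454 - 1002229/94) - 12144 = 1860447/94 - 12144 = 718911/94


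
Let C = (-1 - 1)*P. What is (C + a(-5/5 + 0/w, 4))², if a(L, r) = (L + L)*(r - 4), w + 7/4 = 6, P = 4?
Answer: 64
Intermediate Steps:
w = 17/4 (w = -7/4 + 6 = 17/4 ≈ 4.2500)
C = -8 (C = (-1 - 1)*4 = -2*4 = -8)
a(L, r) = 2*L*(-4 + r) (a(L, r) = (2*L)*(-4 + r) = 2*L*(-4 + r))
(C + a(-5/5 + 0/w, 4))² = (-8 + 2*(-5/5 + 0/(17/4))*(-4 + 4))² = (-8 + 2*(-5*⅕ + 0*(4/17))*0)² = (-8 + 2*(-1 + 0)*0)² = (-8 + 2*(-1)*0)² = (-8 + 0)² = (-8)² = 64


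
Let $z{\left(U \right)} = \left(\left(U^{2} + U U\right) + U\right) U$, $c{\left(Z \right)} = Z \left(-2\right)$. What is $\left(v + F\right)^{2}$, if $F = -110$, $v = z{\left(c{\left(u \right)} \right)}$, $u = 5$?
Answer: $4040100$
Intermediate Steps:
$c{\left(Z \right)} = - 2 Z$
$z{\left(U \right)} = U \left(U + 2 U^{2}\right)$ ($z{\left(U \right)} = \left(\left(U^{2} + U^{2}\right) + U\right) U = \left(2 U^{2} + U\right) U = \left(U + 2 U^{2}\right) U = U \left(U + 2 U^{2}\right)$)
$v = -1900$ ($v = \left(\left(-2\right) 5\right)^{2} \left(1 + 2 \left(\left(-2\right) 5\right)\right) = \left(-10\right)^{2} \left(1 + 2 \left(-10\right)\right) = 100 \left(1 - 20\right) = 100 \left(-19\right) = -1900$)
$\left(v + F\right)^{2} = \left(-1900 - 110\right)^{2} = \left(-2010\right)^{2} = 4040100$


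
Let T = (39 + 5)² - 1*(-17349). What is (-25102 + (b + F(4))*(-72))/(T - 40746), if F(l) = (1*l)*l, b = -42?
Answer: 23230/21461 ≈ 1.0824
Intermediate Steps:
F(l) = l² (F(l) = l*l = l²)
T = 19285 (T = 44² + 17349 = 1936 + 17349 = 19285)
(-25102 + (b + F(4))*(-72))/(T - 40746) = (-25102 + (-42 + 4²)*(-72))/(19285 - 40746) = (-25102 + (-42 + 16)*(-72))/(-21461) = (-25102 - 26*(-72))*(-1/21461) = (-25102 + 1872)*(-1/21461) = -23230*(-1/21461) = 23230/21461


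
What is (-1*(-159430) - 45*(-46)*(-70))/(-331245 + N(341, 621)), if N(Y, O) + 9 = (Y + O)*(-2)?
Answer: -7265/166589 ≈ -0.043610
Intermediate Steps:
N(Y, O) = -9 - 2*O - 2*Y (N(Y, O) = -9 + (Y + O)*(-2) = -9 + (O + Y)*(-2) = -9 + (-2*O - 2*Y) = -9 - 2*O - 2*Y)
(-1*(-159430) - 45*(-46)*(-70))/(-331245 + N(341, 621)) = (-1*(-159430) - 45*(-46)*(-70))/(-331245 + (-9 - 2*621 - 2*341)) = (159430 + 2070*(-70))/(-331245 + (-9 - 1242 - 682)) = (159430 - 144900)/(-331245 - 1933) = 14530/(-333178) = 14530*(-1/333178) = -7265/166589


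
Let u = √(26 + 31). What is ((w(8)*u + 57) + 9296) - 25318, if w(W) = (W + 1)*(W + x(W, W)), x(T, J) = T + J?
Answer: -15965 + 216*√57 ≈ -14334.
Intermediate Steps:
x(T, J) = J + T
u = √57 ≈ 7.5498
w(W) = 3*W*(1 + W) (w(W) = (W + 1)*(W + (W + W)) = (1 + W)*(W + 2*W) = (1 + W)*(3*W) = 3*W*(1 + W))
((w(8)*u + 57) + 9296) - 25318 = (((3*8*(1 + 8))*√57 + 57) + 9296) - 25318 = (((3*8*9)*√57 + 57) + 9296) - 25318 = ((216*√57 + 57) + 9296) - 25318 = ((57 + 216*√57) + 9296) - 25318 = (9353 + 216*√57) - 25318 = -15965 + 216*√57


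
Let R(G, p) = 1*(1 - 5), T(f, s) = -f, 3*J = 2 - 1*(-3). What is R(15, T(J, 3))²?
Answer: 16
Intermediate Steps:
J = 5/3 (J = (2 - 1*(-3))/3 = (2 + 3)/3 = (⅓)*5 = 5/3 ≈ 1.6667)
R(G, p) = -4 (R(G, p) = 1*(-4) = -4)
R(15, T(J, 3))² = (-4)² = 16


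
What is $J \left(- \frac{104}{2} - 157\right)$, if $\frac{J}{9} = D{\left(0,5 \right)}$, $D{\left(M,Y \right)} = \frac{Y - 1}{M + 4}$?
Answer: $-1881$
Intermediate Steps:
$D{\left(M,Y \right)} = \frac{-1 + Y}{4 + M}$
$J = 9$ ($J = 9 \frac{-1 + 5}{4 + 0} = 9 \cdot \frac{1}{4} \cdot 4 = 9 \cdot 1 = 9$)
$J \left(- \frac{104}{2} - 157\right) = 9 \left(- \frac{104}{2} - 157\right) = 9 \left(\left(-104\right) \frac{1}{2} - 157\right) = 9 \left(-52 - 157\right) = 9 \left(-209\right) = -1881$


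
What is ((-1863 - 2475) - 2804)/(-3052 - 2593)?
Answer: 7142/5645 ≈ 1.2652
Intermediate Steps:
((-1863 - 2475) - 2804)/(-3052 - 2593) = (-4338 - 2804)/(-5645) = -7142*(-1/5645) = 7142/5645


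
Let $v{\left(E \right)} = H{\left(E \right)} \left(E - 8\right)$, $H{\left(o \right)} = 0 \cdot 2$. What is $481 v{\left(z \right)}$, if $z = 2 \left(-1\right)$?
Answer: $0$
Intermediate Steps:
$H{\left(o \right)} = 0$
$z = -2$
$v{\left(E \right)} = 0$ ($v{\left(E \right)} = 0 \left(E - 8\right) = 0 \left(-8 + E\right) = 0$)
$481 v{\left(z \right)} = 481 \cdot 0 = 0$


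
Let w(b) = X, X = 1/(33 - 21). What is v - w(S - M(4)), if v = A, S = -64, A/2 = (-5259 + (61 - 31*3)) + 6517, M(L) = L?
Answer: 29423/12 ≈ 2451.9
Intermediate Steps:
A = 2452 (A = 2*((-5259 + (61 - 31*3)) + 6517) = 2*((-5259 + (61 - 93)) + 6517) = 2*((-5259 - 32) + 6517) = 2*(-5291 + 6517) = 2*1226 = 2452)
v = 2452
X = 1/12 ≈ 0.083333
w(b) = 1/12
v - w(S - M(4)) = 2452 - 1*1/12 = 2452 - 1/12 = 29423/12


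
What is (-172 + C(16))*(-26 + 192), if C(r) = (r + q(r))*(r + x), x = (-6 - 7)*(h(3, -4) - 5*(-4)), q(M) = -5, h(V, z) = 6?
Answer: -616524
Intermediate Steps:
x = -338 (x = (-6 - 7)*(6 - 5*(-4)) = -13*(6 + 20) = -13*26 = -338)
C(r) = (-338 + r)*(-5 + r) (C(r) = (r - 5)*(r - 338) = (-5 + r)*(-338 + r) = (-338 + r)*(-5 + r))
(-172 + C(16))*(-26 + 192) = (-172 + (1690 + 16**2 - 343*16))*(-26 + 192) = (-172 + (1690 + 256 - 5488))*166 = (-172 - 3542)*166 = -3714*166 = -616524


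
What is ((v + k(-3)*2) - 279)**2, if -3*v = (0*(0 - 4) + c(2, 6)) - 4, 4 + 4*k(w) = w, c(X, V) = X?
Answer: 2859481/36 ≈ 79430.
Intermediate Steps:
k(w) = -1 + w/4
v = 2/3 (v = -((0*(0 - 4) + 2) - 4)/3 = -((0*(-4) + 2) - 4)/3 = -((0 + 2) - 4)/3 = -(2 - 4)/3 = -1/3*(-2) = 2/3 ≈ 0.66667)
((v + k(-3)*2) - 279)**2 = ((2/3 + (-1 + (1/4)*(-3))*2) - 279)**2 = ((2/3 + (-1 - 3/4)*2) - 279)**2 = ((2/3 - 7/4*2) - 279)**2 = ((2/3 - 7/2) - 279)**2 = (-17/6 - 279)**2 = (-1691/6)**2 = 2859481/36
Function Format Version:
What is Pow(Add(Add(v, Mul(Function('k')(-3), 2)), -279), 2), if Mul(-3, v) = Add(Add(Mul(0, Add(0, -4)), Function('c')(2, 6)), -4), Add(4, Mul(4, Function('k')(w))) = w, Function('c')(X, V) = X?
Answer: Rational(2859481, 36) ≈ 79430.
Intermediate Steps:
Function('k')(w) = Add(-1, Mul(Rational(1, 4), w))
v = Rational(2, 3) (v = Mul(Rational(-1, 3), Add(Add(Mul(0, Add(0, -4)), 2), -4)) = Mul(Rational(-1, 3), Add(Add(Mul(0, -4), 2), -4)) = Mul(Rational(-1, 3), Add(Add(0, 2), -4)) = Mul(Rational(-1, 3), Add(2, -4)) = Mul(Rational(-1, 3), -2) = Rational(2, 3) ≈ 0.66667)
Pow(Add(Add(v, Mul(Function('k')(-3), 2)), -279), 2) = Pow(Add(Add(Rational(2, 3), Mul(Add(-1, Mul(Rational(1, 4), -3)), 2)), -279), 2) = Pow(Add(Add(Rational(2, 3), Mul(Add(-1, Rational(-3, 4)), 2)), -279), 2) = Pow(Add(Add(Rational(2, 3), Mul(Rational(-7, 4), 2)), -279), 2) = Pow(Add(Add(Rational(2, 3), Rational(-7, 2)), -279), 2) = Pow(Add(Rational(-17, 6), -279), 2) = Pow(Rational(-1691, 6), 2) = Rational(2859481, 36)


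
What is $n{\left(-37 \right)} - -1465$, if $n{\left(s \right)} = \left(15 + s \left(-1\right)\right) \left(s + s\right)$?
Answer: $-2383$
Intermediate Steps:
$n{\left(s \right)} = 2 s \left(15 - s\right)$ ($n{\left(s \right)} = \left(15 - s\right) 2 s = 2 s \left(15 - s\right)$)
$n{\left(-37 \right)} - -1465 = 2 \left(-37\right) \left(15 - -37\right) - -1465 = 2 \left(-37\right) \left(15 + 37\right) + 1465 = 2 \left(-37\right) 52 + 1465 = -3848 + 1465 = -2383$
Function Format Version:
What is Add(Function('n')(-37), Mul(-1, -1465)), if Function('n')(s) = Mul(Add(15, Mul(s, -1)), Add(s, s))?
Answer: -2383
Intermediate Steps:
Function('n')(s) = Mul(2, s, Add(15, Mul(-1, s))) (Function('n')(s) = Mul(Add(15, Mul(-1, s)), Mul(2, s)) = Mul(2, s, Add(15, Mul(-1, s))))
Add(Function('n')(-37), Mul(-1, -1465)) = Add(Mul(2, -37, Add(15, Mul(-1, -37))), Mul(-1, -1465)) = Add(Mul(2, -37, Add(15, 37)), 1465) = Add(Mul(2, -37, 52), 1465) = Add(-3848, 1465) = -2383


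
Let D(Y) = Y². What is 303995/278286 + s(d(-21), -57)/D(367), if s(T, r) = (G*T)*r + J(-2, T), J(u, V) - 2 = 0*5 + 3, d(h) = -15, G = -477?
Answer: -72548596825/37482063054 ≈ -1.9356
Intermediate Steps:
J(u, V) = 5 (J(u, V) = 2 + (0*5 + 3) = 2 + (0 + 3) = 2 + 3 = 5)
s(T, r) = 5 - 477*T*r (s(T, r) = (-477*T)*r + 5 = -477*T*r + 5 = 5 - 477*T*r)
303995/278286 + s(d(-21), -57)/D(367) = 303995/278286 + (5 - 477*(-15)*(-57))/(367²) = 303995*(1/278286) + (5 - 407835)/134689 = 303995/278286 - 407830*1/134689 = 303995/278286 - 407830/134689 = -72548596825/37482063054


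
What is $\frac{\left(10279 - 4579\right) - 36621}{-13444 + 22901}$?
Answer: $- \frac{30921}{9457} \approx -3.2696$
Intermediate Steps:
$\frac{\left(10279 - 4579\right) - 36621}{-13444 + 22901} = \frac{\left(10279 - 4579\right) - 36621}{9457} = \left(5700 - 36621\right) \frac{1}{9457} = \left(-30921\right) \frac{1}{9457} = - \frac{30921}{9457}$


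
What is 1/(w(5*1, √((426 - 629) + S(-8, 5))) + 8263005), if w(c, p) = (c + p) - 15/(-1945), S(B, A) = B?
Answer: 1250366937377/10331794516890386180 - 151321*I*√211/10331794516890386180 ≈ 1.2102e-7 - 2.1275e-13*I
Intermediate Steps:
w(c, p) = 3/389 + c + p (w(c, p) = (c + p) - 15*(-1/1945) = (c + p) + 3/389 = 3/389 + c + p)
1/(w(5*1, √((426 - 629) + S(-8, 5))) + 8263005) = 1/((3/389 + 5*1 + √((426 - 629) - 8)) + 8263005) = 1/((3/389 + 5 + √(-203 - 8)) + 8263005) = 1/((3/389 + 5 + √(-211)) + 8263005) = 1/((3/389 + 5 + I*√211) + 8263005) = 1/((1948/389 + I*√211) + 8263005) = 1/(3214310893/389 + I*√211)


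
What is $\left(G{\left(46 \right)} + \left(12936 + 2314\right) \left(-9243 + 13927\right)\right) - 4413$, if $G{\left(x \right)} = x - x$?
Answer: $71426587$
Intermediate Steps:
$G{\left(x \right)} = 0$
$\left(G{\left(46 \right)} + \left(12936 + 2314\right) \left(-9243 + 13927\right)\right) - 4413 = \left(0 + \left(12936 + 2314\right) \left(-9243 + 13927\right)\right) - 4413 = \left(0 + 15250 \cdot 4684\right) - 4413 = \left(0 + 71431000\right) - 4413 = 71431000 - 4413 = 71426587$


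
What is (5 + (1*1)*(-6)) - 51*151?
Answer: -7702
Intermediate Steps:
(5 + (1*1)*(-6)) - 51*151 = (5 + 1*(-6)) - 7701 = (5 - 6) - 7701 = -1 - 7701 = -7702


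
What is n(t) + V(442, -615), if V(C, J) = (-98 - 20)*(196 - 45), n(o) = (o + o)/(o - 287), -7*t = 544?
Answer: -45488266/2553 ≈ -17818.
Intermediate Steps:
t = -544/7 (t = -⅐*544 = -544/7 ≈ -77.714)
n(o) = 2*o/(-287 + o) (n(o) = (2*o)/(-287 + o) = 2*o/(-287 + o))
V(C, J) = -17818 (V(C, J) = -118*151 = -17818)
n(t) + V(442, -615) = 2*(-544/7)/(-287 - 544/7) - 17818 = 2*(-544/7)/(-2553/7) - 17818 = 2*(-544/7)*(-7/2553) - 17818 = 1088/2553 - 17818 = -45488266/2553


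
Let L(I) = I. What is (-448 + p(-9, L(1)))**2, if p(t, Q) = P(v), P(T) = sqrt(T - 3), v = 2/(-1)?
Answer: (448 - I*sqrt(5))**2 ≈ 2.007e+5 - 2004.0*I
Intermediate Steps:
v = -2 (v = 2*(-1) = -2)
P(T) = sqrt(-3 + T)
p(t, Q) = I*sqrt(5) (p(t, Q) = sqrt(-3 - 2) = sqrt(-5) = I*sqrt(5))
(-448 + p(-9, L(1)))**2 = (-448 + I*sqrt(5))**2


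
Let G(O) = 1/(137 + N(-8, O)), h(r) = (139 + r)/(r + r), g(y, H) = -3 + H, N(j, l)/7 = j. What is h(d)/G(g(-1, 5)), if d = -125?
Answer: -567/125 ≈ -4.5360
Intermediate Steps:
N(j, l) = 7*j
h(r) = (139 + r)/(2*r) (h(r) = (139 + r)/((2*r)) = (139 + r)*(1/(2*r)) = (139 + r)/(2*r))
G(O) = 1/81 (G(O) = 1/(137 + 7*(-8)) = 1/(137 - 56) = 1/81)
h(d)/G(g(-1, 5)) = ((½)*(139 - 125)/(-125))/(1/81) = ((½)*(-1/125)*14)*81 = -7/125*81 = -567/125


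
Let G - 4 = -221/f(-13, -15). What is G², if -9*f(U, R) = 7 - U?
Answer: 4280761/400 ≈ 10702.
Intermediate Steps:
f(U, R) = -7/9 + U/9 (f(U, R) = -(7 - U)/9 = -7/9 + U/9)
G = 2069/20 (G = 4 - 221/(-7/9 + (⅑)*(-13)) = 4 - 221/(-7/9 - 13/9) = 4 - 221/(-20/9) = 4 - 221*(-9/20) = 4 + 1989/20 = 2069/20 ≈ 103.45)
G² = (2069/20)² = 4280761/400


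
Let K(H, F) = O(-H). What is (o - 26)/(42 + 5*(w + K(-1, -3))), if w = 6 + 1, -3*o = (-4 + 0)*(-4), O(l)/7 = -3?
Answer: 47/42 ≈ 1.1190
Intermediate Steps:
O(l) = -21 (O(l) = 7*(-3) = -21)
K(H, F) = -21
o = -16/3 (o = -(-4 + 0)*(-4)/3 = -(-4)*(-4)/3 = -⅓*16 = -16/3 ≈ -5.3333)
w = 7
(o - 26)/(42 + 5*(w + K(-1, -3))) = (-16/3 - 26)/(42 + 5*(7 - 21)) = -94/3/(42 + 5*(-14)) = -94/3/(42 - 70) = -94/3/(-28) = -1/28*(-94/3) = 47/42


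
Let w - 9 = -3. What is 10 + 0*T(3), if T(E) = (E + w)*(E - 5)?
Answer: 10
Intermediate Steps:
w = 6 (w = 9 - 3 = 6)
T(E) = (-5 + E)*(6 + E) (T(E) = (E + 6)*(E - 5) = (6 + E)*(-5 + E) = (-5 + E)*(6 + E))
10 + 0*T(3) = 10 + 0*(-30 + 3 + 3**2) = 10 + 0*(-30 + 3 + 9) = 10 + 0*(-18) = 10 + 0 = 10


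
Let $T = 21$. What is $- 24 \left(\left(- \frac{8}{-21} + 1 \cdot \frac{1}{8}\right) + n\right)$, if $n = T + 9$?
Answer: $- \frac{5125}{7} \approx -732.14$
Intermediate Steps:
$n = 30$ ($n = 21 + 9 = 30$)
$- 24 \left(\left(- \frac{8}{-21} + 1 \cdot \frac{1}{8}\right) + n\right) = - 24 \left(\left(- \frac{8}{-21} + 1 \cdot \frac{1}{8}\right) + 30\right) = - 24 \left(\left(\left(-8\right) \left(- \frac{1}{21}\right) + 1 \cdot \frac{1}{8}\right) + 30\right) = - 24 \left(\left(\frac{8}{21} + \frac{1}{8}\right) + 30\right) = - 24 \left(\frac{85}{168} + 30\right) = \left(-24\right) \frac{5125}{168} = - \frac{5125}{7}$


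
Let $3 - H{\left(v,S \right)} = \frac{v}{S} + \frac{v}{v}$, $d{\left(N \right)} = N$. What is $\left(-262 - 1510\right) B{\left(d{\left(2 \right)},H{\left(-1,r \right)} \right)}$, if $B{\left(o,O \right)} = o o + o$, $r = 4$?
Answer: $-10632$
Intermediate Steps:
$H{\left(v,S \right)} = 2 - \frac{v}{S}$ ($H{\left(v,S \right)} = 3 - \left(\frac{v}{S} + \frac{v}{v}\right) = 3 - \left(\frac{v}{S} + 1\right) = 3 - \left(1 + \frac{v}{S}\right) = 2 - \frac{v}{S}$)
$B{\left(o,O \right)} = o + o^{2}$ ($B{\left(o,O \right)} = o^{2} + o = o + o^{2}$)
$\left(-262 - 1510\right) B{\left(d{\left(2 \right)},H{\left(-1,r \right)} \right)} = \left(-262 - 1510\right) 2 \left(1 + 2\right) = - 1772 \cdot 2 \cdot 3 = \left(-1772\right) 6 = -10632$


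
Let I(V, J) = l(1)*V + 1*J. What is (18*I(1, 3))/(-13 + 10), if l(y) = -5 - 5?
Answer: 42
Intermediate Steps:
l(y) = -10
I(V, J) = J - 10*V (I(V, J) = -10*V + 1*J = -10*V + J = J - 10*V)
(18*I(1, 3))/(-13 + 10) = (18*(3 - 10*1))/(-13 + 10) = (18*(3 - 10))/(-3) = (18*(-7))*(-⅓) = -126*(-⅓) = 42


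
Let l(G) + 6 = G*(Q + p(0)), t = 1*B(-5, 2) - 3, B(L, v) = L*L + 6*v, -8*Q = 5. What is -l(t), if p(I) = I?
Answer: 109/4 ≈ 27.250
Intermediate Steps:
Q = -5/8 (Q = -⅛*5 = -5/8 ≈ -0.62500)
B(L, v) = L² + 6*v
t = 34 (t = 1*((-5)² + 6*2) - 3 = 1*(25 + 12) - 3 = 1*37 - 3 = 37 - 3 = 34)
l(G) = -6 - 5*G/8 (l(G) = -6 + G*(-5/8 + 0) = -6 + G*(-5/8) = -6 - 5*G/8)
-l(t) = -(-6 - 5/8*34) = -(-6 - 85/4) = -1*(-109/4) = 109/4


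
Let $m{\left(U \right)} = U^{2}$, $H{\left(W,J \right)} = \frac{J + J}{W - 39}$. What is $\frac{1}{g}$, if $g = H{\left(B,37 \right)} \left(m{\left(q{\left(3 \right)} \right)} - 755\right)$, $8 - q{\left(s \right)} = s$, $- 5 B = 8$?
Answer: $\frac{203}{270100} \approx 0.00075157$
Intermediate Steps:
$B = - \frac{8}{5}$ ($B = \left(- \frac{1}{5}\right) 8 = - \frac{8}{5} \approx -1.6$)
$q{\left(s \right)} = 8 - s$
$H{\left(W,J \right)} = \frac{2 J}{-39 + W}$
$g = \frac{270100}{203}$ ($g = 2 \cdot 37 \frac{1}{-39 - \frac{8}{5}} \left(\left(8 - 3\right)^{2} - 755\right) = 2 \cdot 37 \frac{1}{- \frac{203}{5}} \left(\left(8 - 3\right)^{2} - 755\right) = 2 \cdot 37 \left(- \frac{5}{203}\right) \left(5^{2} - 755\right) = - \frac{370 \left(25 - 755\right)}{203} = \left(- \frac{370}{203}\right) \left(-730\right) = \frac{270100}{203} \approx 1330.5$)
$\frac{1}{g} = \frac{1}{\frac{270100}{203}} = \frac{203}{270100}$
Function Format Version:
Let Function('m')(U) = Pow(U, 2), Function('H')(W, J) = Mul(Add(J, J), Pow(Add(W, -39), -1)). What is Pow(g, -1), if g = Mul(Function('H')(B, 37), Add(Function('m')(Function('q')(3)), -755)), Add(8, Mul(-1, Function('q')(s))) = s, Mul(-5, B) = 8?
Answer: Rational(203, 270100) ≈ 0.00075157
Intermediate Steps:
B = Rational(-8, 5) (B = Mul(Rational(-1, 5), 8) = Rational(-8, 5) ≈ -1.6000)
Function('q')(s) = Add(8, Mul(-1, s))
Function('H')(W, J) = Mul(2, J, Pow(Add(-39, W), -1)) (Function('H')(W, J) = Mul(Mul(2, J), Pow(Add(-39, W), -1)) = Mul(2, J, Pow(Add(-39, W), -1)))
g = Rational(270100, 203) (g = Mul(Mul(2, 37, Pow(Add(-39, Rational(-8, 5)), -1)), Add(Pow(Add(8, Mul(-1, 3)), 2), -755)) = Mul(Mul(2, 37, Pow(Rational(-203, 5), -1)), Add(Pow(Add(8, -3), 2), -755)) = Mul(Mul(2, 37, Rational(-5, 203)), Add(Pow(5, 2), -755)) = Mul(Rational(-370, 203), Add(25, -755)) = Mul(Rational(-370, 203), -730) = Rational(270100, 203) ≈ 1330.5)
Pow(g, -1) = Pow(Rational(270100, 203), -1) = Rational(203, 270100)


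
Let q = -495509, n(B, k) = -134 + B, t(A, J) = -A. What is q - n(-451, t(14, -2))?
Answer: -494924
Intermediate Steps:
q - n(-451, t(14, -2)) = -495509 - (-134 - 451) = -495509 - 1*(-585) = -495509 + 585 = -494924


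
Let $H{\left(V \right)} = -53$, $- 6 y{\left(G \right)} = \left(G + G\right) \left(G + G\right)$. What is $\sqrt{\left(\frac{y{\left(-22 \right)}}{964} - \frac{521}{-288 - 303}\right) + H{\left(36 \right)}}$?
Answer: $\frac{2 i \sqrt{266023933509}}{142431} \approx 7.2425 i$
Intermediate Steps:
$y{\left(G \right)} = - \frac{2 G^{2}}{3}$ ($y{\left(G \right)} = - \frac{\left(G + G\right) \left(G + G\right)}{6} = - \frac{2 G 2 G}{6} = - \frac{4 G^{2}}{6} = - \frac{2 G^{2}}{3}$)
$\sqrt{\left(\frac{y{\left(-22 \right)}}{964} - \frac{521}{-288 - 303}\right) + H{\left(36 \right)}} = \sqrt{\left(\frac{\left(- \frac{2}{3}\right) \left(-22\right)^{2}}{964} - \frac{521}{-288 - 303}\right) - 53} = \sqrt{\left(\left(- \frac{2}{3}\right) 484 \cdot \frac{1}{964} - \frac{521}{-288 - 303}\right) - 53} = \sqrt{\left(\left(- \frac{968}{3}\right) \frac{1}{964} - \frac{521}{-591}\right) - 53} = \sqrt{\left(- \frac{242}{723} - - \frac{521}{591}\right) - 53} = \sqrt{\left(- \frac{242}{723} + \frac{521}{591}\right) - 53} = \sqrt{\frac{77887}{142431} - 53} = \sqrt{- \frac{7470956}{142431}} = \frac{2 i \sqrt{266023933509}}{142431}$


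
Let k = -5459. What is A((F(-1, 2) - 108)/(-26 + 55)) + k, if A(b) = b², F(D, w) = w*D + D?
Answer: -4578698/841 ≈ -5444.4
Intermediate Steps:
F(D, w) = D + D*w (F(D, w) = D*w + D = D + D*w)
A((F(-1, 2) - 108)/(-26 + 55)) + k = ((-(1 + 2) - 108)/(-26 + 55))² - 5459 = ((-1*3 - 108)/29)² - 5459 = ((-3 - 108)*(1/29))² - 5459 = (-111*1/29)² - 5459 = (-111/29)² - 5459 = 12321/841 - 5459 = -4578698/841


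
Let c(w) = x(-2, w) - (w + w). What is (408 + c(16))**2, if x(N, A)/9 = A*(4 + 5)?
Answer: 2795584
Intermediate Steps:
x(N, A) = 81*A (x(N, A) = 9*(A*(4 + 5)) = 9*(A*9) = 9*(9*A) = 81*A)
c(w) = 79*w (c(w) = 81*w - (w + w) = 81*w - 2*w = 79*w)
(408 + c(16))**2 = (408 + 79*16)**2 = (408 + 1264)**2 = 1672**2 = 2795584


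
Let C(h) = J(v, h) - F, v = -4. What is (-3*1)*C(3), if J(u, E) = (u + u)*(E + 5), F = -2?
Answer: 186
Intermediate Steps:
J(u, E) = 2*u*(5 + E) (J(u, E) = (2*u)*(5 + E) = 2*u*(5 + E))
C(h) = -38 - 8*h (C(h) = 2*(-4)*(5 + h) - 1*(-2) = (-40 - 8*h) + 2 = -38 - 8*h)
(-3*1)*C(3) = (-3*1)*(-38 - 8*3) = -3*(-38 - 24) = -3*(-62) = 186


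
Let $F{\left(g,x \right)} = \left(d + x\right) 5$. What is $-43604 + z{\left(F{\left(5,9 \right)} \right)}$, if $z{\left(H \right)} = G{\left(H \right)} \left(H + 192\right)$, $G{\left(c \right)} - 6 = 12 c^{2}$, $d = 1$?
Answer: $7217848$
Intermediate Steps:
$G{\left(c \right)} = 6 + 12 c^{2}$
$F{\left(g,x \right)} = 5 + 5 x$ ($F{\left(g,x \right)} = \left(1 + x\right) 5 = 5 + 5 x$)
$z{\left(H \right)} = \left(6 + 12 H^{2}\right) \left(192 + H\right)$ ($z{\left(H \right)} = \left(6 + 12 H^{2}\right) \left(H + 192\right) = \left(6 + 12 H^{2}\right) \left(192 + H\right)$)
$-43604 + z{\left(F{\left(5,9 \right)} \right)} = -43604 + 6 \left(1 + 2 \left(5 + 5 \cdot 9\right)^{2}\right) \left(192 + \left(5 + 5 \cdot 9\right)\right) = -43604 + 6 \left(1 + 2 \left(5 + 45\right)^{2}\right) \left(192 + \left(5 + 45\right)\right) = -43604 + 6 \left(1 + 2 \cdot 50^{2}\right) \left(192 + 50\right) = -43604 + 6 \left(1 + 2 \cdot 2500\right) 242 = -43604 + 6 \left(1 + 5000\right) 242 = -43604 + 6 \cdot 5001 \cdot 242 = -43604 + 7261452 = 7217848$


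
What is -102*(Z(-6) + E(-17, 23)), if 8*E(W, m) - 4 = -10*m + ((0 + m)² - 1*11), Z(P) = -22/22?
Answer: -3621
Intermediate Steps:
Z(P) = -1 (Z(P) = -22*1/22 = -1)
E(W, m) = -7/8 - 5*m/4 + m²/8 (E(W, m) = ½ + (-10*m + ((0 + m)² - 1*11))/8 = ½ + (-10*m + (m² - 11))/8 = ½ + (-10*m + (-11 + m²))/8 = ½ + (-11 + m² - 10*m)/8 = ½ + (-11/8 - 5*m/4 + m²/8) = -7/8 - 5*m/4 + m²/8)
-102*(Z(-6) + E(-17, 23)) = -102*(-1 + (-7/8 - 5/4*23 + (⅛)*23²)) = -102*(-1 + (-7/8 - 115/4 + (⅛)*529)) = -102*(-1 + (-7/8 - 115/4 + 529/8)) = -102*(-1 + 73/2) = -102*71/2 = -3621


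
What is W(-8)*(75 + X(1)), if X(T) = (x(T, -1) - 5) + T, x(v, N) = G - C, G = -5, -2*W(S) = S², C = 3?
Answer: -2016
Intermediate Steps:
W(S) = -S²/2
x(v, N) = -8 (x(v, N) = -5 - 1*3 = -5 - 3 = -8)
X(T) = -13 + T (X(T) = (-8 - 5) + T = -13 + T)
W(-8)*(75 + X(1)) = (-½*(-8)²)*(75 + (-13 + 1)) = (-½*64)*(75 - 12) = -32*63 = -2016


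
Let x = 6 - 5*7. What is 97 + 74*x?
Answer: -2049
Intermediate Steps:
x = -29 (x = 6 - 35 = -29)
97 + 74*x = 97 + 74*(-29) = 97 - 2146 = -2049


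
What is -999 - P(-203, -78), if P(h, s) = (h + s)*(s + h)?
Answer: -79960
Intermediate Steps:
P(h, s) = (h + s)² (P(h, s) = (h + s)*(h + s) = (h + s)²)
-999 - P(-203, -78) = -999 - (-203 - 78)² = -999 - 1*(-281)² = -999 - 1*78961 = -999 - 78961 = -79960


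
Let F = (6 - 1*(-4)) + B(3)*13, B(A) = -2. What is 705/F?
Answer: -705/16 ≈ -44.063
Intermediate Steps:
F = -16 (F = (6 - 1*(-4)) - 2*13 = (6 + 4) - 26 = 10 - 26 = -16)
705/F = 705/(-16) = 705*(-1/16) = -705/16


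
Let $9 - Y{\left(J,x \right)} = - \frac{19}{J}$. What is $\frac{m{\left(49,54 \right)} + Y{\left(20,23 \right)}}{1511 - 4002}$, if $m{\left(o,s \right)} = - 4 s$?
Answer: $\frac{4121}{49820} \approx 0.082718$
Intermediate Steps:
$Y{\left(J,x \right)} = 9 + \frac{19}{J}$ ($Y{\left(J,x \right)} = 9 - - \frac{19}{J} = 9 + \frac{19}{J}$)
$\frac{m{\left(49,54 \right)} + Y{\left(20,23 \right)}}{1511 - 4002} = \frac{\left(-4\right) 54 + \left(9 + \frac{19}{20}\right)}{1511 - 4002} = \frac{-216 + \left(9 + 19 \cdot \frac{1}{20}\right)}{-2491} = \left(-216 + \left(9 + \frac{19}{20}\right)\right) \left(- \frac{1}{2491}\right) = \left(-216 + \frac{199}{20}\right) \left(- \frac{1}{2491}\right) = \left(- \frac{4121}{20}\right) \left(- \frac{1}{2491}\right) = \frac{4121}{49820}$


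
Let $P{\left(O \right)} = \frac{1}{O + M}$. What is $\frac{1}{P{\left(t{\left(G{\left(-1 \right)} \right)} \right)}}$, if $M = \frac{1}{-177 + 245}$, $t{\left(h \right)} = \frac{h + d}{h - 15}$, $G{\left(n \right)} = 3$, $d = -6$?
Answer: $\frac{9}{34} \approx 0.26471$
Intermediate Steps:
$t{\left(h \right)} = \frac{-6 + h}{-15 + h}$ ($t{\left(h \right)} = \frac{h - 6}{h - 15} = \frac{-6 + h}{-15 + h}$)
$M = \frac{1}{68} \approx 0.014706$
$P{\left(O \right)} = \frac{1}{\frac{1}{68} + O}$ ($P{\left(O \right)} = \frac{1}{O + \frac{1}{68}} = \frac{1}{\frac{1}{68} + O}$)
$\frac{1}{P{\left(t{\left(G{\left(-1 \right)} \right)} \right)}} = \frac{1}{68 \frac{1}{1 + 68 \frac{-6 + 3}{-15 + 3}}} = \frac{1}{68 \frac{1}{1 + 68 \frac{1}{-12} \left(-3\right)}} = \frac{1}{68 \frac{1}{1 + 68 \left(\left(- \frac{1}{12}\right) \left(-3\right)\right)}} = \frac{1}{68 \frac{1}{1 + 68 \cdot \frac{1}{4}}} = \frac{1}{68 \frac{1}{1 + 17}} = \frac{1}{68 \cdot \frac{1}{18}} = \frac{1}{\frac{34}{9}} = \frac{9}{34}$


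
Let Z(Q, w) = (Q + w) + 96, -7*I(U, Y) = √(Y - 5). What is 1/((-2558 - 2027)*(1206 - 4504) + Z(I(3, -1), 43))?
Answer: 740951981/11204282411180095 + 7*I*√6/11204282411180095 ≈ 6.6131e-8 + 1.5303e-15*I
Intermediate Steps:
I(U, Y) = -√(-5 + Y)/7 (I(U, Y) = -√(Y - 5)/7 = -√(-5 + Y)/7)
Z(Q, w) = 96 + Q + w
1/((-2558 - 2027)*(1206 - 4504) + Z(I(3, -1), 43)) = 1/((-2558 - 2027)*(1206 - 4504) + (96 - √(-5 - 1)/7 + 43)) = 1/(-4585*(-3298) + (96 - I*√6/7 + 43)) = 1/(15121330 + (96 - I*√6/7 + 43)) = 1/(15121330 + (139 - I*√6/7)) = 1/(15121469 - I*√6/7)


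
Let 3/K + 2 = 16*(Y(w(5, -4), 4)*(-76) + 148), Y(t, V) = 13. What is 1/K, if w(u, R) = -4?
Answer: -13442/3 ≈ -4480.7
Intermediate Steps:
K = -3/13442 (K = 3/(-2 + 16*(13*(-76) + 148)) = 3/(-2 + 16*(-988 + 148)) = 3/(-2 + 16*(-840)) = 3/(-2 - 13440) = 3/(-13442) = 3*(-1/13442) = -3/13442 ≈ -0.00022318)
1/K = 1/(-3/13442) = -13442/3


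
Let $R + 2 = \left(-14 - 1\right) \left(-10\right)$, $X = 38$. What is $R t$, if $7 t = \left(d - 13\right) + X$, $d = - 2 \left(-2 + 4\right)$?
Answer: $444$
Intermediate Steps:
$d = -4$ ($d = \left(-2\right) 2 = -4$)
$R = 148$ ($R = -2 + \left(-14 - 1\right) \left(-10\right) = -2 - -150 = -2 + 150 = 148$)
$t = 3$ ($t = \frac{\left(-4 - 13\right) + 38}{7} = \frac{-17 + 38}{7} = \frac{1}{7} \cdot 21 = 3$)
$R t = 148 \cdot 3 = 444$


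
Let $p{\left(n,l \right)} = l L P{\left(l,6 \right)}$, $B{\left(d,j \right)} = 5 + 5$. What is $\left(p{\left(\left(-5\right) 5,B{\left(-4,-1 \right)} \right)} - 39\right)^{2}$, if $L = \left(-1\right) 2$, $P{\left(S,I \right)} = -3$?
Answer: $441$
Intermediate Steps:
$L = -2$
$B{\left(d,j \right)} = 10$
$p{\left(n,l \right)} = 6 l$ ($p{\left(n,l \right)} = l \left(-2\right) \left(-3\right) = - 2 l \left(-3\right) = 6 l$)
$\left(p{\left(\left(-5\right) 5,B{\left(-4,-1 \right)} \right)} - 39\right)^{2} = \left(6 \cdot 10 - 39\right)^{2} = \left(60 - 39\right)^{2} = 21^{2} = 441$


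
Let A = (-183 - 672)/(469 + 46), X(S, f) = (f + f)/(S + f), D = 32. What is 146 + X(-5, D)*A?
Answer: 43898/309 ≈ 142.06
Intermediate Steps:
X(S, f) = 2*f/(S + f) (X(S, f) = (2*f)/(S + f) = 2*f/(S + f))
A = -171/103 (A = -855/515 = -855*1/515 = -171/103 ≈ -1.6602)
146 + X(-5, D)*A = 146 + (2*32/(-5 + 32))*(-171/103) = 146 + (2*32/27)*(-171/103) = 146 + (2*32*(1/27))*(-171/103) = 146 + (64/27)*(-171/103) = 146 - 1216/309 = 43898/309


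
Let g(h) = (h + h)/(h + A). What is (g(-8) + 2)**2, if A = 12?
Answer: 4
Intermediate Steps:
g(h) = 2*h/(12 + h) (g(h) = (h + h)/(h + 12) = (2*h)/(12 + h) = 2*h/(12 + h))
(g(-8) + 2)**2 = (2*(-8)/(12 - 8) + 2)**2 = (2*(-8)/4 + 2)**2 = (2*(-8)*(1/4) + 2)**2 = (-4 + 2)**2 = (-2)**2 = 4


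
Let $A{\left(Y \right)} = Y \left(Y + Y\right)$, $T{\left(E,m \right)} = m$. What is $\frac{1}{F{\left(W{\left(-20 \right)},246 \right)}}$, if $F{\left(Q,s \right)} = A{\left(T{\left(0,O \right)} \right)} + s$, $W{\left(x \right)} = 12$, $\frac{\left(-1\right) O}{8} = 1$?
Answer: $\frac{1}{374} \approx 0.0026738$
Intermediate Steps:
$O = -8$ ($O = \left(-8\right) 1 = -8$)
$A{\left(Y \right)} = 2 Y^{2}$ ($A{\left(Y \right)} = Y 2 Y = 2 Y^{2}$)
$F{\left(Q,s \right)} = 128 + s$ ($F{\left(Q,s \right)} = 2 \left(-8\right)^{2} + s = 2 \cdot 64 + s = 128 + s$)
$\frac{1}{F{\left(W{\left(-20 \right)},246 \right)}} = \frac{1}{128 + 246} = \frac{1}{374}$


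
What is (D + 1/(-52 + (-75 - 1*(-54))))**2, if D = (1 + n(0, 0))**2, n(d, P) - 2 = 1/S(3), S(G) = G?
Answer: 53158681/431649 ≈ 123.15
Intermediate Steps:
n(d, P) = 7/3 (n(d, P) = 2 + 1/3 = 7/3)
D = 100/9 (D = (1 + 7/3)**2 = (10/3)**2 = 100/9 ≈ 11.111)
(D + 1/(-52 + (-75 - 1*(-54))))**2 = (100/9 + 1/(-52 + (-75 - 1*(-54))))**2 = (100/9 + 1/(-52 + (-75 + 54)))**2 = (100/9 + 1/(-52 - 21))**2 = (100/9 + 1/(-73))**2 = (100/9 - 1/73)**2 = (7291/657)**2 = 53158681/431649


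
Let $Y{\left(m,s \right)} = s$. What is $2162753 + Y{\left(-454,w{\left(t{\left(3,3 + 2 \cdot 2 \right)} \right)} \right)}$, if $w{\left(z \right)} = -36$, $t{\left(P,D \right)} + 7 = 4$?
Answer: $2162717$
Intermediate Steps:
$t{\left(P,D \right)} = -3$ ($t{\left(P,D \right)} = -7 + 4 = -3$)
$2162753 + Y{\left(-454,w{\left(t{\left(3,3 + 2 \cdot 2 \right)} \right)} \right)} = 2162753 - 36 = 2162717$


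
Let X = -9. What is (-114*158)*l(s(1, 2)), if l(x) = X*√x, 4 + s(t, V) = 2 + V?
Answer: 0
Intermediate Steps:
s(t, V) = -2 + V (s(t, V) = -4 + (2 + V) = -2 + V)
l(x) = -9*√x
(-114*158)*l(s(1, 2)) = (-114*158)*(-9*√(-2 + 2)) = -(-162108)*√0 = -(-162108)*0 = -18012*0 = 0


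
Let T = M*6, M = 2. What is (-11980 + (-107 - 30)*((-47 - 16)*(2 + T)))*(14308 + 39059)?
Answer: 5809211418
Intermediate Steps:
T = 12 (T = 2*6 = 12)
(-11980 + (-107 - 30)*((-47 - 16)*(2 + T)))*(14308 + 39059) = (-11980 + (-107 - 30)*((-47 - 16)*(2 + 12)))*(14308 + 39059) = (-11980 - (-8631)*14)*53367 = (-11980 - 137*(-882))*53367 = (-11980 + 120834)*53367 = 108854*53367 = 5809211418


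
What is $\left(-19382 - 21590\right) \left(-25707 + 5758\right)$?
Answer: $817350428$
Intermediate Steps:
$\left(-19382 - 21590\right) \left(-25707 + 5758\right) = \left(-40972\right) \left(-19949\right) = 817350428$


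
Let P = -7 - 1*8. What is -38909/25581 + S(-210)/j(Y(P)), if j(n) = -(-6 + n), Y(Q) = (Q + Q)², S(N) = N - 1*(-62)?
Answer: -5166443/3811569 ≈ -1.3555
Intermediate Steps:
S(N) = 62 + N (S(N) = N + 62 = 62 + N)
P = -15 (P = -7 - 8 = -15)
Y(Q) = 4*Q² (Y(Q) = (2*Q)² = 4*Q²)
j(n) = 6 - n
-38909/25581 + S(-210)/j(Y(P)) = -38909/25581 + (62 - 210)/(6 - 4*(-15)²) = -38909*1/25581 - 148/(6 - 4*225) = -38909/25581 - 148/(6 - 1*900) = -38909/25581 - 148/(6 - 900) = -38909/25581 - 148/(-894) = -38909/25581 - 148*(-1/894) = -38909/25581 + 74/447 = -5166443/3811569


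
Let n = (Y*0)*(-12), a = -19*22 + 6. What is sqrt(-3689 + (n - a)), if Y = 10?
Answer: I*sqrt(3277) ≈ 57.245*I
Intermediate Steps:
a = -412 (a = -418 + 6 = -412)
n = 0 (n = (10*0)*(-12) = 0*(-12) = 0)
sqrt(-3689 + (n - a)) = sqrt(-3689 + (0 - 1*(-412))) = sqrt(-3689 + (0 + 412)) = sqrt(-3689 + 412) = sqrt(-3277) = I*sqrt(3277)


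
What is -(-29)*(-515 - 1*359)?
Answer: -25346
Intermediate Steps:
-(-29)*(-515 - 1*359) = -(-29)*(-515 - 359) = -(-29)*(-874) = -1*25346 = -25346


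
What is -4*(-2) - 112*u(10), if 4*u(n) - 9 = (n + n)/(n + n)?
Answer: -272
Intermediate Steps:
u(n) = 5/2 (u(n) = 9/4 + ((n + n)/(n + n))/4 = 9/4 + ((2*n)/((2*n)))/4 = 9/4 + ((2*n)*(1/(2*n)))/4 = 9/4 + (¼)*1 = 9/4 + ¼ = 5/2)
-4*(-2) - 112*u(10) = -4*(-2) - 112*5/2 = 8 - 280 = -272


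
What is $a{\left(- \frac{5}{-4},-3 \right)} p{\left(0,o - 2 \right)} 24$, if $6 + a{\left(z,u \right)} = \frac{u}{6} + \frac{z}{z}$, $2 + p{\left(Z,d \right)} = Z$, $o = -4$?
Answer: $264$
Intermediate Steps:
$p{\left(Z,d \right)} = -2 + Z$
$a{\left(z,u \right)} = -5 + \frac{u}{6}$ ($a{\left(z,u \right)} = -6 + \left(\frac{u}{6} + \frac{z}{z}\right) = -6 + \left(u \frac{1}{6} + 1\right) = -6 + \left(\frac{u}{6} + 1\right) = -6 + \left(1 + \frac{u}{6}\right) = -5 + \frac{u}{6}$)
$a{\left(- \frac{5}{-4},-3 \right)} p{\left(0,o - 2 \right)} 24 = \left(-5 + \frac{1}{6} \left(-3\right)\right) \left(-2 + 0\right) 24 = \left(-5 - \frac{1}{2}\right) \left(-2\right) 24 = \left(- \frac{11}{2}\right) \left(-2\right) 24 = 11 \cdot 24 = 264$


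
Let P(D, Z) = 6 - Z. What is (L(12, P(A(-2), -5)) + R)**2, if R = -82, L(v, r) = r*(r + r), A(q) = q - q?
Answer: 25600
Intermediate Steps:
A(q) = 0
L(v, r) = 2*r**2 (L(v, r) = r*(2*r) = 2*r**2)
(L(12, P(A(-2), -5)) + R)**2 = (2*(6 - 1*(-5))**2 - 82)**2 = (2*(6 + 5)**2 - 82)**2 = (2*11**2 - 82)**2 = (2*121 - 82)**2 = (242 - 82)**2 = 160**2 = 25600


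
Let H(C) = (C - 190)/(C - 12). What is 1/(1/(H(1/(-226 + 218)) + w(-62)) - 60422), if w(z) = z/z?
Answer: -1618/97762699 ≈ -1.6550e-5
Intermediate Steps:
w(z) = 1
H(C) = (-190 + C)/(-12 + C)
1/(1/(H(1/(-226 + 218)) + w(-62)) - 60422) = 1/(1/((-190 + 1/(-226 + 218))/(-12 + 1/(-226 + 218)) + 1) - 60422) = 1/(1/((-190 + 1/(-8))/(-12 + 1/(-8)) + 1) - 60422) = 1/(1/((-190 - 1/8)/(-12 - 1/8) + 1) - 60422) = 1/(1/(-1521/8/(-97/8) + 1) - 60422) = 1/(1/(-8/97*(-1521/8) + 1) - 60422) = 1/(1/(1521/97 + 1) - 60422) = 1/(1/(1618/97) - 60422) = 1/(97/1618 - 60422) = 1/(-97762699/1618) = -1618/97762699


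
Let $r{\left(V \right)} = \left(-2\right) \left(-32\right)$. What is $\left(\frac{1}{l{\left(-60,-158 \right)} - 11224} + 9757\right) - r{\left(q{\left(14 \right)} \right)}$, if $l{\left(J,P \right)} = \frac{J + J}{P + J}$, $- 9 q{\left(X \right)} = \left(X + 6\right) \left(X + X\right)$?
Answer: $\frac{11857989599}{1223356} \approx 9693.0$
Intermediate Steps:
$q{\left(X \right)} = - \frac{2 X \left(6 + X\right)}{9}$ ($q{\left(X \right)} = - \frac{\left(X + 6\right) \left(X + X\right)}{9} = - \frac{\left(6 + X\right) 2 X}{9} = - \frac{2 X \left(6 + X\right)}{9}$)
$r{\left(V \right)} = 64$
$l{\left(J,P \right)} = \frac{2 J}{J + P}$
$\left(\frac{1}{l{\left(-60,-158 \right)} - 11224} + 9757\right) - r{\left(q{\left(14 \right)} \right)} = \left(\frac{1}{2 \left(-60\right) \frac{1}{-60 - 158} - 11224} + 9757\right) - 64 = \left(\frac{1}{2 \left(-60\right) \frac{1}{-218} - 11224} + 9757\right) - 64 = \left(\frac{1}{2 \left(-60\right) \left(- \frac{1}{218}\right) - 11224} + 9757\right) - 64 = \left(\frac{1}{\frac{60}{109} - 11224} + 9757\right) - 64 = \left(\frac{1}{- \frac{1223356}{109}} + 9757\right) - 64 = \left(- \frac{109}{1223356} + 9757\right) - 64 = \frac{11936284383}{1223356} - 64 = \frac{11857989599}{1223356}$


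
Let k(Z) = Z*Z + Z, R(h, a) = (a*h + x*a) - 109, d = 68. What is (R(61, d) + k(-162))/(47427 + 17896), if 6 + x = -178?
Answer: 17609/65323 ≈ 0.26957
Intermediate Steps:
x = -184 (x = -6 - 178 = -184)
R(h, a) = -109 - 184*a + a*h (R(h, a) = (a*h - 184*a) - 109 = (-184*a + a*h) - 109 = -109 - 184*a + a*h)
k(Z) = Z + Z² (k(Z) = Z² + Z = Z + Z²)
(R(61, d) + k(-162))/(47427 + 17896) = ((-109 - 184*68 + 68*61) - 162*(1 - 162))/(47427 + 17896) = ((-109 - 12512 + 4148) - 162*(-161))/65323 = (-8473 + 26082)*(1/65323) = 17609*(1/65323) = 17609/65323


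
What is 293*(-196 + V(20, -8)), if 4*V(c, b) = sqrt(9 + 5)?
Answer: -57428 + 293*sqrt(14)/4 ≈ -57154.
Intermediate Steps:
V(c, b) = sqrt(14)/4 (V(c, b) = sqrt(9 + 5)/4 = sqrt(14)/4)
293*(-196 + V(20, -8)) = 293*(-196 + sqrt(14)/4) = -57428 + 293*sqrt(14)/4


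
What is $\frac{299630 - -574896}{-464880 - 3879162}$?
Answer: $- \frac{437263}{2172021} \approx -0.20132$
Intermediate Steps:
$\frac{299630 - -574896}{-464880 - 3879162} = \frac{299630 + 574896}{-4344042} = 874526 \left(- \frac{1}{4344042}\right) = - \frac{437263}{2172021}$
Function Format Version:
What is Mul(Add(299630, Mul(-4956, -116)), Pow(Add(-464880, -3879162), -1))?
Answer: Rational(-437263, 2172021) ≈ -0.20132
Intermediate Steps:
Mul(Add(299630, Mul(-4956, -116)), Pow(Add(-464880, -3879162), -1)) = Mul(Add(299630, 574896), Pow(-4344042, -1)) = Mul(874526, Rational(-1, 4344042)) = Rational(-437263, 2172021)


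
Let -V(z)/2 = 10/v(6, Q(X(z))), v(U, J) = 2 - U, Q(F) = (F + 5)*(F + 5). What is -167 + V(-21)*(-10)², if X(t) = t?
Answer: 333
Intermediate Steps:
Q(F) = (5 + F)² (Q(F) = (5 + F)*(5 + F) = (5 + F)²)
V(z) = 5 (V(z) = -20/(2 - 1*6) = -20/(2 - 6) = -20/(-4) = -20*(-1)/4 = -2*(-5/2) = 5)
-167 + V(-21)*(-10)² = -167 + 5*(-10)² = -167 + 5*100 = -167 + 500 = 333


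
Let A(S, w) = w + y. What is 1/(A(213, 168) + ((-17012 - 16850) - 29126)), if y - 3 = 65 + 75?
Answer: -1/62677 ≈ -1.5955e-5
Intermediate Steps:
y = 143 (y = 3 + (65 + 75) = 3 + 140 = 143)
A(S, w) = 143 + w (A(S, w) = w + 143 = 143 + w)
1/(A(213, 168) + ((-17012 - 16850) - 29126)) = 1/((143 + 168) + ((-17012 - 16850) - 29126)) = 1/(311 + (-33862 - 29126)) = 1/(311 - 62988) = 1/(-62677) = -1/62677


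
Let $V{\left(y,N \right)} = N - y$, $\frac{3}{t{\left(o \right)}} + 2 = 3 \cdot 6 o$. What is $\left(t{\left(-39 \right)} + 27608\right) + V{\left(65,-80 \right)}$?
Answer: $\frac{19333949}{704} \approx 27463.0$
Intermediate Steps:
$t{\left(o \right)} = \frac{3}{-2 + 18 o}$ ($t{\left(o \right)} = \frac{3}{-2 + 3 \cdot 6 o} = \frac{3}{-2 + 18 o}$)
$\left(t{\left(-39 \right)} + 27608\right) + V{\left(65,-80 \right)} = \left(\frac{3}{2 \left(-1 + 9 \left(-39\right)\right)} + 27608\right) - 145 = \left(\frac{3}{2 \left(-1 - 351\right)} + 27608\right) - 145 = \left(\frac{3}{2 \left(-352\right)} + 27608\right) - 145 = \left(\frac{3}{2} \left(- \frac{1}{352}\right) + 27608\right) - 145 = \left(- \frac{3}{704} + 27608\right) - 145 = \frac{19436029}{704} - 145 = \frac{19333949}{704}$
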